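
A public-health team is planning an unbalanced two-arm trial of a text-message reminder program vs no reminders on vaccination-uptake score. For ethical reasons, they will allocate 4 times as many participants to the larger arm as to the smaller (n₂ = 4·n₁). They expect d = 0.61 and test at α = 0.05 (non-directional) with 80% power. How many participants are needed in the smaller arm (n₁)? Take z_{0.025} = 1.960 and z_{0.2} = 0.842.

n₁ = 27

With allocation ratio k = n₂/n₁ = 4, Var(x̄₁−x̄₂) = σ²(1/n₁ + 1/(k·n₁)) = σ²·(k+1)/(k·n₁).
So n₁ = (1 + 1/k)·((z_{α/2} + z_β)/d)² = 1.250 × (2.802/0.61)².
n₁ = 1.250 × 21.10 = 26.4.
Round up: n₁ = 27, giving n₂ = 4 × 27 = 108.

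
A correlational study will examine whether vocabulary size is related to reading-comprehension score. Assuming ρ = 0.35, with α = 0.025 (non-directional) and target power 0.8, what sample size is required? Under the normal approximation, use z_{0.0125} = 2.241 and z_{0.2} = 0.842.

Fisher's z: C = ½·ln((1+r)/(1−r)) = ½·ln(2.0769) = 0.3654.
n = ((z_{α/2} + z_β)/C)² + 3.
(2.241 + 0.842) / 0.3654 = 3.083 / 0.3654 = 8.437.
n = 8.437² + 3 = 71.19 + 3 = 74.2.
Round up.

n = 75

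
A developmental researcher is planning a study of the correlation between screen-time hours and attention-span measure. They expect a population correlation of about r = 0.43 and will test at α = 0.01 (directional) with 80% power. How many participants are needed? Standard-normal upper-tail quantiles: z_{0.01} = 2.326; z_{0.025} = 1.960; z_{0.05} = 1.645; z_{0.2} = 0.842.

n = 51

Fisher's z: C = ½·ln((1+r)/(1−r)) = ½·ln(2.5088) = 0.4599.
n = ((z_{α} + z_β)/C)² + 3.
(2.326 + 0.842) / 0.4599 = 3.168 / 0.4599 = 6.888.
n = 6.888² + 3 = 47.45 + 3 = 50.5.
Round up.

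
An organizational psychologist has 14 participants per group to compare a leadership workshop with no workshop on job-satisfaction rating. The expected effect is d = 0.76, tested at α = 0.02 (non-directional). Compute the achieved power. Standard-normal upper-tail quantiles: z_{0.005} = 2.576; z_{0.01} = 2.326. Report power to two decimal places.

power ≈ 0.38

For two equal groups, power = Φ(d·√(n/2) − z_{α/2}).
d·√(n/2) = 0.76 × √(14/2) = 0.76 × 2.646 = 2.011.
z_β = 2.011 − 2.326 = -0.315.
Power = Φ(-0.315) = 0.376.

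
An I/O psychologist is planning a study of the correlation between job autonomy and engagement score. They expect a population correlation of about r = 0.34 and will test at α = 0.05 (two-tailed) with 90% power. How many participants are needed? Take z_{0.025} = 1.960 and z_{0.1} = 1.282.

n = 87

Fisher's z: C = ½·ln((1+r)/(1−r)) = ½·ln(2.0303) = 0.3541.
n = ((z_{α/2} + z_β)/C)² + 3.
(1.960 + 1.282) / 0.3541 = 3.242 / 0.3541 = 9.156.
n = 9.156² + 3 = 83.83 + 3 = 86.8.
Round up.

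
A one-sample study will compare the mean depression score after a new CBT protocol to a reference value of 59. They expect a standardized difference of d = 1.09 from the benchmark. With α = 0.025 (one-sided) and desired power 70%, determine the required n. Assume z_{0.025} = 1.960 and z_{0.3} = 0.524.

For a one-sample test: n = ((z_{α} + z_β) / d)².
z_{α} + z_β = 1.960 + 0.524 = 2.484.
n = (2.484 / 1.09)² = 2.279² = 5.19.
Round up.

n = 6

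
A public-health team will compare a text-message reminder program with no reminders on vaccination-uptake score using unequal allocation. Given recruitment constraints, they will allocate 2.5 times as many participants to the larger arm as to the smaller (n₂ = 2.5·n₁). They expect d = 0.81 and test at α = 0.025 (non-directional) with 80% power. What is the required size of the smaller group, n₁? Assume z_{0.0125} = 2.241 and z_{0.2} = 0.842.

n₁ = 21

With allocation ratio k = n₂/n₁ = 2.5, Var(x̄₁−x̄₂) = σ²(1/n₁ + 1/(k·n₁)) = σ²·(k+1)/(k·n₁).
So n₁ = (1 + 1/k)·((z_{α/2} + z_β)/d)² = 1.400 × (3.083/0.81)².
n₁ = 1.400 × 14.49 = 20.3.
Round up: n₁ = 21, giving n₂ = ⌈2.5 × 21⌉ = ⌈52.5⌉ = 53.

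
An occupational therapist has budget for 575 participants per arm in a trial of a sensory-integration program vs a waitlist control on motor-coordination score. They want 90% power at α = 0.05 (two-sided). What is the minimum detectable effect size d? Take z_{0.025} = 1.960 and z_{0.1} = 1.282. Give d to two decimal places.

d_min ≈ 0.19

For two independent groups of n = 575 each: d_min = (z_{α/2} + z_β)·√(2/n).
z-sum = 1.960 + 1.282 = 3.242.
d_min = 3.242 × √(2/575) = 3.242 × 0.0590 = 0.191.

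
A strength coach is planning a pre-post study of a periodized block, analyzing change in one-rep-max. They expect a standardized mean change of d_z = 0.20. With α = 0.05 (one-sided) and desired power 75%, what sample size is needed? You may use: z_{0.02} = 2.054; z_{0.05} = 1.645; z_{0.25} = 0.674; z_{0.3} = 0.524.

n = 135 pairs

For a paired (one-sample on differences) test: n = ((z_{α} + z_β) / d)².
z_{α} + z_β = 1.645 + 0.674 = 2.319.
n = (2.319 / 0.20)² = 11.595² = 134.44.
Round up.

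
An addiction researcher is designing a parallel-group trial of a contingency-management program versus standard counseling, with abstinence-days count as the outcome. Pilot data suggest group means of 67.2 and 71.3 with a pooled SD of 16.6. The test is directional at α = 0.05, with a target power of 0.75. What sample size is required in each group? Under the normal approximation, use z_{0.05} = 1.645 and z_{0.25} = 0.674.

n = 177 per group

Cohen's d = |M₁ − M₂| / SD_pooled = |67.2 − 71.3| / 16.6 = 4.1 / 16.6 = 0.247.
For two independent groups with equal n: n = 2·((z_{α} + z_β) / d)².
z_{α} + z_β = 1.645 + 0.674 = 2.319.
n = 2 × (2.319 / 0.247)² = 2 × 9.389² = 2 × 88.15 = 176.3.
Round up to the next whole participant.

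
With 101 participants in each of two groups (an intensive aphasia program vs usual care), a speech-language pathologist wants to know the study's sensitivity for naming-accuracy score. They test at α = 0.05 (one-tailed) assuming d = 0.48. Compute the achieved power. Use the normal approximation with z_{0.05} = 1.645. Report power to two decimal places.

For two equal groups, power = Φ(d·√(n/2) − z_{α}).
d·√(n/2) = 0.48 × √(101/2) = 0.48 × 7.106 = 3.411.
z_β = 3.411 − 1.645 = 1.766.
Power = Φ(1.766) = 0.961.

power ≈ 0.96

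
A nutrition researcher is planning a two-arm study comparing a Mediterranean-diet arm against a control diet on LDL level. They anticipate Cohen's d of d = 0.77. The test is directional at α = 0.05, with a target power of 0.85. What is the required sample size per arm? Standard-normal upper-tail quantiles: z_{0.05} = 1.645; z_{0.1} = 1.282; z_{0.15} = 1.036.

For two independent groups with equal n: n = 2·((z_{α} + z_β) / d)².
z_{α} + z_β = 1.645 + 1.036 = 2.681.
n = 2 × (2.681 / 0.77)² = 2 × 3.482² = 2 × 12.12 = 24.2.
Round up to the next whole participant.

n = 25 per group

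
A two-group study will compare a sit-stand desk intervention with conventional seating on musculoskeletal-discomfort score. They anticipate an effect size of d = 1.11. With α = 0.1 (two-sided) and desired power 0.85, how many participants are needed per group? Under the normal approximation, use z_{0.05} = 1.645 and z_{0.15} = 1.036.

n = 12 per group

For two independent groups with equal n: n = 2·((z_{α/2} + z_β) / d)².
z_{α/2} + z_β = 1.645 + 1.036 = 2.681.
n = 2 × (2.681 / 1.11)² = 2 × 2.415² = 2 × 5.83 = 11.7.
Round up to the next whole participant.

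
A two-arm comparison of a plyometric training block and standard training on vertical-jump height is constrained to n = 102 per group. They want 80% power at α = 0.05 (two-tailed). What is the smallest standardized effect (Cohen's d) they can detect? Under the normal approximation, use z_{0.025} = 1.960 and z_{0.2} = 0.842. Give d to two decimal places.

d_min ≈ 0.39

For two independent groups of n = 102 each: d_min = (z_{α/2} + z_β)·√(2/n).
z-sum = 1.960 + 0.842 = 2.802.
d_min = 2.802 × √(2/102) = 2.802 × 0.1400 = 0.392.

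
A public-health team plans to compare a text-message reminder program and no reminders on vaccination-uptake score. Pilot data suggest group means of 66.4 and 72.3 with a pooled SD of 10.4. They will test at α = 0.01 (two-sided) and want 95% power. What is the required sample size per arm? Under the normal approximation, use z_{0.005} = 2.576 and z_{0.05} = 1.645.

Cohen's d = |M₁ − M₂| / SD_pooled = |66.4 − 72.3| / 10.4 = 5.9 / 10.4 = 0.567.
For two independent groups with equal n: n = 2·((z_{α/2} + z_β) / d)².
z_{α/2} + z_β = 2.576 + 1.645 = 4.221.
n = 2 × (4.221 / 0.567)² = 2 × 7.444² = 2 × 55.42 = 110.8.
Round up to the next whole participant.

n = 111 per group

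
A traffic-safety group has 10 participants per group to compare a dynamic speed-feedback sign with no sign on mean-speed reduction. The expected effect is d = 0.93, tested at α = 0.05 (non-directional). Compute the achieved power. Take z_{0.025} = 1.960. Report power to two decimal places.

For two equal groups, power = Φ(d·√(n/2) − z_{α/2}).
d·√(n/2) = 0.93 × √(10/2) = 0.93 × 2.236 = 2.080.
z_β = 2.080 − 1.960 = 0.120.
Power = Φ(0.120) = 0.548.

power ≈ 0.55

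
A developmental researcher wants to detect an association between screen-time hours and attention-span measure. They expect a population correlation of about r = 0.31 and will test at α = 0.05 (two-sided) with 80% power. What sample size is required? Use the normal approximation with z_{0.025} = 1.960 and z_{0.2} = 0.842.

n = 80

Fisher's z: C = ½·ln((1+r)/(1−r)) = ½·ln(1.8986) = 0.3205.
n = ((z_{α/2} + z_β)/C)² + 3.
(1.960 + 0.842) / 0.3205 = 2.802 / 0.3205 = 8.743.
n = 8.743² + 3 = 76.43 + 3 = 79.4.
Round up.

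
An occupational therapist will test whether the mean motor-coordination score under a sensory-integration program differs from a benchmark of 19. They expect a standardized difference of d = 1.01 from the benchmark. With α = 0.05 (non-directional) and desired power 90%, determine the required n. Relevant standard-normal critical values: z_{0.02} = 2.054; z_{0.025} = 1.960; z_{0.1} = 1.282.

n = 11

For a one-sample test: n = ((z_{α/2} + z_β) / d)².
z_{α/2} + z_β = 1.960 + 1.282 = 3.242.
n = (3.242 / 1.01)² = 3.210² = 10.30.
Round up.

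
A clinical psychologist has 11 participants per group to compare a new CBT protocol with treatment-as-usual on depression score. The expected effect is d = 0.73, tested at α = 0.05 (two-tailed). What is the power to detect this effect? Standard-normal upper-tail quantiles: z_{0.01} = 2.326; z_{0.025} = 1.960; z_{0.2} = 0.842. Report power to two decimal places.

For two equal groups, power = Φ(d·√(n/2) − z_{α/2}).
d·√(n/2) = 0.73 × √(11/2) = 0.73 × 2.345 = 1.712.
z_β = 1.712 − 1.960 = -0.248.
Power = Φ(-0.248) = 0.402.

power ≈ 0.40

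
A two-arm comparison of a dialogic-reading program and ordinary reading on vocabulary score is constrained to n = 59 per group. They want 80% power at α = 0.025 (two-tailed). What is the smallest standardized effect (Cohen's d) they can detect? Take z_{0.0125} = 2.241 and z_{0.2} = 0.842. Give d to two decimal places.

For two independent groups of n = 59 each: d_min = (z_{α/2} + z_β)·√(2/n).
z-sum = 2.241 + 0.842 = 3.083.
d_min = 3.083 × √(2/59) = 3.083 × 0.1841 = 0.568.

d_min ≈ 0.57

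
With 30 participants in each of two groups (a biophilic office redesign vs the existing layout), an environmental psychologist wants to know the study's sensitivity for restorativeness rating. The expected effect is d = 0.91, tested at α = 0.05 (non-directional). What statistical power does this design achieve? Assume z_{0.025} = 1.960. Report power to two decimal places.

For two equal groups, power = Φ(d·√(n/2) − z_{α/2}).
d·√(n/2) = 0.91 × √(30/2) = 0.91 × 3.873 = 3.524.
z_β = 3.524 − 1.960 = 1.564.
Power = Φ(1.564) = 0.941.

power ≈ 0.94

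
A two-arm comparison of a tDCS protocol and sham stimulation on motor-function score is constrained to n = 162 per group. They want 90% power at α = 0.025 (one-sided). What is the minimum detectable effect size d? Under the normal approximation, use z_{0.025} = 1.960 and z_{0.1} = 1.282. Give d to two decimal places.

d_min ≈ 0.36

For two independent groups of n = 162 each: d_min = (z_{α} + z_β)·√(2/n).
z-sum = 1.960 + 1.282 = 3.242.
d_min = 3.242 × √(2/162) = 3.242 × 0.1111 = 0.360.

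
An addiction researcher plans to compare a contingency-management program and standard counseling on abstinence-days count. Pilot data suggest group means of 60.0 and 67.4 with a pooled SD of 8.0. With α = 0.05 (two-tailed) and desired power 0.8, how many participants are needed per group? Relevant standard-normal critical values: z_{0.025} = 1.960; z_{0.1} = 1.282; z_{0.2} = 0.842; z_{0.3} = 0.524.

Cohen's d = |M₁ − M₂| / SD_pooled = |60.0 − 67.4| / 8.0 = 7.4 / 8.0 = 0.925.
For two independent groups with equal n: n = 2·((z_{α/2} + z_β) / d)².
z_{α/2} + z_β = 1.960 + 0.842 = 2.802.
n = 2 × (2.802 / 0.925)² = 2 × 3.029² = 2 × 9.18 = 18.4.
Round up to the next whole participant.

n = 19 per group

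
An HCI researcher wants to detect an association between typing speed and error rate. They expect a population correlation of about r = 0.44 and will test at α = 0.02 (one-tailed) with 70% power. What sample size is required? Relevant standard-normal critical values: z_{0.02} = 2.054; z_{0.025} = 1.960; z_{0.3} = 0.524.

n = 33

Fisher's z: C = ½·ln((1+r)/(1−r)) = ½·ln(2.5714) = 0.4722.
n = ((z_{α} + z_β)/C)² + 3.
(2.054 + 0.524) / 0.4722 = 2.578 / 0.4722 = 5.460.
n = 5.460² + 3 = 29.81 + 3 = 32.8.
Round up.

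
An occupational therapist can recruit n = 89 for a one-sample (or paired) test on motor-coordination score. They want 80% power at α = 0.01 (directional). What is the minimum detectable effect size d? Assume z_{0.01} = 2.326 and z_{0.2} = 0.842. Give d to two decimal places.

For a single sample (or paired design) of n = 89: d_min = (z_{α} + z_β)/√n.
z-sum = 2.326 + 0.842 = 3.168.
d_min = 3.168 / √89 = 3.168 / 9.434 = 0.336.

d_min ≈ 0.34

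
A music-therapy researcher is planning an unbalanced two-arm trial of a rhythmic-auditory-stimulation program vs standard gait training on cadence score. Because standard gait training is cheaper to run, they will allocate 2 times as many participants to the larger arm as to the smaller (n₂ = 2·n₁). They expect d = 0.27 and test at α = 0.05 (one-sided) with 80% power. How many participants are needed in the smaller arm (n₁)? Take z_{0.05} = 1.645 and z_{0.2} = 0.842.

With allocation ratio k = n₂/n₁ = 2, Var(x̄₁−x̄₂) = σ²(1/n₁ + 1/(k·n₁)) = σ²·(k+1)/(k·n₁).
So n₁ = (1 + 1/k)·((z_{α} + z_β)/d)² = 1.500 × (2.487/0.27)².
n₁ = 1.500 × 84.84 = 127.3.
Round up: n₁ = 128, giving n₂ = 2 × 128 = 256.

n₁ = 128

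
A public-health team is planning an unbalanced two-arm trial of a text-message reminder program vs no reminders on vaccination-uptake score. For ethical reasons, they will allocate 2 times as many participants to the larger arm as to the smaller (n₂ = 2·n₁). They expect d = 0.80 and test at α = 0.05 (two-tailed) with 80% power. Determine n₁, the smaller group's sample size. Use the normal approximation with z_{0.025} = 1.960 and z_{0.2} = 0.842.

With allocation ratio k = n₂/n₁ = 2, Var(x̄₁−x̄₂) = σ²(1/n₁ + 1/(k·n₁)) = σ²·(k+1)/(k·n₁).
So n₁ = (1 + 1/k)·((z_{α/2} + z_β)/d)² = 1.500 × (2.802/0.80)².
n₁ = 1.500 × 12.27 = 18.4.
Round up: n₁ = 19, giving n₂ = 2 × 19 = 38.

n₁ = 19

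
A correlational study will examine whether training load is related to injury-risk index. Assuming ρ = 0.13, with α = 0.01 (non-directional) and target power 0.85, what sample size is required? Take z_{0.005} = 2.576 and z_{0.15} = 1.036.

n = 767

Fisher's z: C = ½·ln((1+r)/(1−r)) = ½·ln(1.2989) = 0.1307.
n = ((z_{α/2} + z_β)/C)² + 3.
(2.576 + 1.036) / 0.1307 = 3.612 / 0.1307 = 27.636.
n = 27.636² + 3 = 763.74 + 3 = 766.7.
Round up.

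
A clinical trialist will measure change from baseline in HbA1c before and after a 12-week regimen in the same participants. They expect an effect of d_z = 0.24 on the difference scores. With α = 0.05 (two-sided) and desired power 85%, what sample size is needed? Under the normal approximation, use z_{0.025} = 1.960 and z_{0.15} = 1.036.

n = 156 pairs

For a paired (one-sample on differences) test: n = ((z_{α/2} + z_β) / d)².
z_{α/2} + z_β = 1.960 + 1.036 = 2.996.
n = (2.996 / 0.24)² = 12.483² = 155.83.
Round up.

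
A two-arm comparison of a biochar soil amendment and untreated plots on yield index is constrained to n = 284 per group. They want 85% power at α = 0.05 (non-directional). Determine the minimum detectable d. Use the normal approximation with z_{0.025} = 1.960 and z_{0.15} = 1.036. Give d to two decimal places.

d_min ≈ 0.25

For two independent groups of n = 284 each: d_min = (z_{α/2} + z_β)·√(2/n).
z-sum = 1.960 + 1.036 = 2.996.
d_min = 2.996 × √(2/284) = 2.996 × 0.0839 = 0.251.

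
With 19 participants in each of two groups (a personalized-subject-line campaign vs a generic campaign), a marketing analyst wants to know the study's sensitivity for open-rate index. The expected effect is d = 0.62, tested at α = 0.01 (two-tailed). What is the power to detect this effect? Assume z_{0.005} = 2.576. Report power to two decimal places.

For two equal groups, power = Φ(d·√(n/2) − z_{α/2}).
d·√(n/2) = 0.62 × √(19/2) = 0.62 × 3.082 = 1.911.
z_β = 1.911 − 2.576 = -0.665.
Power = Φ(-0.665) = 0.253.

power ≈ 0.25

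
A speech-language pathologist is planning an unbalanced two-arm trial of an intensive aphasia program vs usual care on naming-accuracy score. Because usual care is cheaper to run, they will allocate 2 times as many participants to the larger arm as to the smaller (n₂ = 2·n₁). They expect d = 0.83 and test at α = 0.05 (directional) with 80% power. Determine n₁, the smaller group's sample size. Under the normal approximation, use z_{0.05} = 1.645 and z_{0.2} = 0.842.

With allocation ratio k = n₂/n₁ = 2, Var(x̄₁−x̄₂) = σ²(1/n₁ + 1/(k·n₁)) = σ²·(k+1)/(k·n₁).
So n₁ = (1 + 1/k)·((z_{α} + z_β)/d)² = 1.500 × (2.487/0.83)².
n₁ = 1.500 × 8.98 = 13.5.
Round up: n₁ = 14, giving n₂ = 2 × 14 = 28.

n₁ = 14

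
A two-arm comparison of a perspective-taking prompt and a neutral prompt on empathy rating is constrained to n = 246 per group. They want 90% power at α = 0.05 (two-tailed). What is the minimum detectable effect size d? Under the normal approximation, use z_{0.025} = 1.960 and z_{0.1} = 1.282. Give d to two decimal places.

d_min ≈ 0.29

For two independent groups of n = 246 each: d_min = (z_{α/2} + z_β)·√(2/n).
z-sum = 1.960 + 1.282 = 3.242.
d_min = 3.242 × √(2/246) = 3.242 × 0.0902 = 0.292.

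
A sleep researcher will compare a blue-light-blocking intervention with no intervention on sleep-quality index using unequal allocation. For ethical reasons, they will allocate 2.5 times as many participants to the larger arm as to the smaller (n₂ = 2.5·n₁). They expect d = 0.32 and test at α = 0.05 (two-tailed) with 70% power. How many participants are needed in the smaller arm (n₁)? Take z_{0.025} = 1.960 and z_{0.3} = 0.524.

With allocation ratio k = n₂/n₁ = 2.5, Var(x̄₁−x̄₂) = σ²(1/n₁ + 1/(k·n₁)) = σ²·(k+1)/(k·n₁).
So n₁ = (1 + 1/k)·((z_{α/2} + z_β)/d)² = 1.400 × (2.484/0.32)².
n₁ = 1.400 × 60.26 = 84.4.
Round up: n₁ = 85, giving n₂ = ⌈2.5 × 85⌉ = ⌈212.5⌉ = 213.

n₁ = 85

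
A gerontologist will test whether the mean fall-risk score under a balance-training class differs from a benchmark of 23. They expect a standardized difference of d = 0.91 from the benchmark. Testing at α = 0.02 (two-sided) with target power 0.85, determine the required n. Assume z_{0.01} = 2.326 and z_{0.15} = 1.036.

For a one-sample test: n = ((z_{α/2} + z_β) / d)².
z_{α/2} + z_β = 2.326 + 1.036 = 3.362.
n = (3.362 / 0.91)² = 3.695² = 13.65.
Round up.

n = 14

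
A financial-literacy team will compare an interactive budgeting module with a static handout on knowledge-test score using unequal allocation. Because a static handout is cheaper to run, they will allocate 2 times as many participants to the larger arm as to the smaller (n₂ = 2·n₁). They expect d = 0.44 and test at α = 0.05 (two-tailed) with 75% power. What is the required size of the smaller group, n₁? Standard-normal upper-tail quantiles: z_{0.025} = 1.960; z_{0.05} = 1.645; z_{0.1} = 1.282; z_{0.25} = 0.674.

With allocation ratio k = n₂/n₁ = 2, Var(x̄₁−x̄₂) = σ²(1/n₁ + 1/(k·n₁)) = σ²·(k+1)/(k·n₁).
So n₁ = (1 + 1/k)·((z_{α/2} + z_β)/d)² = 1.500 × (2.634/0.44)².
n₁ = 1.500 × 35.84 = 53.8.
Round up: n₁ = 54, giving n₂ = 2 × 54 = 108.

n₁ = 54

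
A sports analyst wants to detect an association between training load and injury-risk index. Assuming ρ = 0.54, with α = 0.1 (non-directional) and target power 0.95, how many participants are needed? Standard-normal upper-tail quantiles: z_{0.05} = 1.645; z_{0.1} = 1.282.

n = 33

Fisher's z: C = ½·ln((1+r)/(1−r)) = ½·ln(3.3478) = 0.6042.
n = ((z_{α/2} + z_β)/C)² + 3.
(1.645 + 1.645) / 0.6042 = 3.290 / 0.6042 = 5.445.
n = 5.445² + 3 = 29.65 + 3 = 32.7.
Round up.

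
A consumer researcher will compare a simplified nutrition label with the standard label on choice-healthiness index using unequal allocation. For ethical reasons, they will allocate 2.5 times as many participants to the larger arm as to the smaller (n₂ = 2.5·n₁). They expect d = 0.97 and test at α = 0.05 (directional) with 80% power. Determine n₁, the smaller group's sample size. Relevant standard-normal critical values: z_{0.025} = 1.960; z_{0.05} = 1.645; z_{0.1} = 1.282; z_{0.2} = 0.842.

With allocation ratio k = n₂/n₁ = 2.5, Var(x̄₁−x̄₂) = σ²(1/n₁ + 1/(k·n₁)) = σ²·(k+1)/(k·n₁).
So n₁ = (1 + 1/k)·((z_{α} + z_β)/d)² = 1.400 × (2.487/0.97)².
n₁ = 1.400 × 6.57 = 9.2.
Round up: n₁ = 10, giving n₂ = 2.5 × 10 = 25.

n₁ = 10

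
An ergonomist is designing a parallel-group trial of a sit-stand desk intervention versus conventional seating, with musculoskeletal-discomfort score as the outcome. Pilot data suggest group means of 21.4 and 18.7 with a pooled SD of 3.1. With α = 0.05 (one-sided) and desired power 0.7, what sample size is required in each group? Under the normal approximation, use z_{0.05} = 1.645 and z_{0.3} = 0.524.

Cohen's d = |M₁ − M₂| / SD_pooled = |21.4 − 18.7| / 3.1 = 2.7 / 3.1 = 0.871.
For two independent groups with equal n: n = 2·((z_{α} + z_β) / d)².
z_{α} + z_β = 1.645 + 0.524 = 2.169.
n = 2 × (2.169 / 0.871)² = 2 × 2.490² = 2 × 6.20 = 12.4.
Round up to the next whole participant.

n = 13 per group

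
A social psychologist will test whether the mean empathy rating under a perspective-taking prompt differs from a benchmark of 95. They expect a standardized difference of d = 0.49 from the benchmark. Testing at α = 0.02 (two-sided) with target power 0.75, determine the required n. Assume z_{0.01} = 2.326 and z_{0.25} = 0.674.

For a one-sample test: n = ((z_{α/2} + z_β) / d)².
z_{α/2} + z_β = 2.326 + 0.674 = 3.000.
n = (3.000 / 0.49)² = 6.122² = 37.48.
Round up.

n = 38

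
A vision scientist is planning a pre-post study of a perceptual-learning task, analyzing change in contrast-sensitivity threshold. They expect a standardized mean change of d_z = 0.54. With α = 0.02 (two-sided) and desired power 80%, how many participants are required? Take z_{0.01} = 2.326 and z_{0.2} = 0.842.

n = 35 pairs

For a paired (one-sample on differences) test: n = ((z_{α/2} + z_β) / d)².
z_{α/2} + z_β = 2.326 + 0.842 = 3.168.
n = (3.168 / 0.54)² = 5.867² = 34.42.
Round up.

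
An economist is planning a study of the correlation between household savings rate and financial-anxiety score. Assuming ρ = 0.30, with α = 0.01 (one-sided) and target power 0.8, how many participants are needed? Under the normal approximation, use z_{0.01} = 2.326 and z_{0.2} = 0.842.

n = 108

Fisher's z: C = ½·ln((1+r)/(1−r)) = ½·ln(1.8571) = 0.3095.
n = ((z_{α} + z_β)/C)² + 3.
(2.326 + 0.842) / 0.3095 = 3.168 / 0.3095 = 10.236.
n = 10.236² + 3 = 104.77 + 3 = 107.8.
Round up.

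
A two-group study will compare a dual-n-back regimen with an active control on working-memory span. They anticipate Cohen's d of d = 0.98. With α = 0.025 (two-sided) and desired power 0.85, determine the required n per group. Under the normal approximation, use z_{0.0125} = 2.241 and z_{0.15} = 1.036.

n = 23 per group

For two independent groups with equal n: n = 2·((z_{α/2} + z_β) / d)².
z_{α/2} + z_β = 2.241 + 1.036 = 3.277.
n = 2 × (3.277 / 0.98)² = 2 × 3.344² = 2 × 11.18 = 22.4.
Round up to the next whole participant.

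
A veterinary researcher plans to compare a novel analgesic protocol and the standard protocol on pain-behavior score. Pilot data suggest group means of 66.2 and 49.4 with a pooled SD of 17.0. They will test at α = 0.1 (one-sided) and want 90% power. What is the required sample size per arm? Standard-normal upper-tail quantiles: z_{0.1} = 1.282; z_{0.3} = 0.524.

n = 14 per group

Cohen's d = |M₁ − M₂| / SD_pooled = |66.2 − 49.4| / 17.0 = 16.8 / 17.0 = 0.988.
For two independent groups with equal n: n = 2·((z_{α} + z_β) / d)².
z_{α} + z_β = 1.282 + 1.282 = 2.564.
n = 2 × (2.564 / 0.988)² = 2 × 2.595² = 2 × 6.73 = 13.5.
Round up to the next whole participant.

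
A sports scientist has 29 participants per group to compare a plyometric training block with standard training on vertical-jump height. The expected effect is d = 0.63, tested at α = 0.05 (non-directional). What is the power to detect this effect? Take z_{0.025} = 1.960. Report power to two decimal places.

power ≈ 0.67

For two equal groups, power = Φ(d·√(n/2) − z_{α/2}).
d·√(n/2) = 0.63 × √(29/2) = 0.63 × 3.808 = 2.399.
z_β = 2.399 − 1.960 = 0.439.
Power = Φ(0.439) = 0.670.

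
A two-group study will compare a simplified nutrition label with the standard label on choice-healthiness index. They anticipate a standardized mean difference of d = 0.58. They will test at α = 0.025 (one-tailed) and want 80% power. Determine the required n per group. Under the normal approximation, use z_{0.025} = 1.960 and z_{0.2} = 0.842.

n = 47 per group

For two independent groups with equal n: n = 2·((z_{α} + z_β) / d)².
z_{α} + z_β = 1.960 + 0.842 = 2.802.
n = 2 × (2.802 / 0.58)² = 2 × 4.831² = 2 × 23.34 = 46.7.
Round up to the next whole participant.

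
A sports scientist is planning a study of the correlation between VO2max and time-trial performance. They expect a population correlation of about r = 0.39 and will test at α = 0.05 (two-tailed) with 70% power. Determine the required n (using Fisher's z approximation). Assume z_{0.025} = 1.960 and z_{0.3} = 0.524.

n = 40

Fisher's z: C = ½·ln((1+r)/(1−r)) = ½·ln(2.2787) = 0.4118.
n = ((z_{α/2} + z_β)/C)² + 3.
(1.960 + 0.524) / 0.4118 = 2.484 / 0.4118 = 6.032.
n = 6.032² + 3 = 36.39 + 3 = 39.4.
Round up.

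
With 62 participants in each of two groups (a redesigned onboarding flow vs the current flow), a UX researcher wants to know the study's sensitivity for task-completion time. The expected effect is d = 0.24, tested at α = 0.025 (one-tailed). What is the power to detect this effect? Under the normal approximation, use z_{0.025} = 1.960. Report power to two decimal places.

power ≈ 0.27

For two equal groups, power = Φ(d·√(n/2) − z_{α}).
d·√(n/2) = 0.24 × √(62/2) = 0.24 × 5.568 = 1.336.
z_β = 1.336 − 1.960 = -0.624.
Power = Φ(-0.624) = 0.266.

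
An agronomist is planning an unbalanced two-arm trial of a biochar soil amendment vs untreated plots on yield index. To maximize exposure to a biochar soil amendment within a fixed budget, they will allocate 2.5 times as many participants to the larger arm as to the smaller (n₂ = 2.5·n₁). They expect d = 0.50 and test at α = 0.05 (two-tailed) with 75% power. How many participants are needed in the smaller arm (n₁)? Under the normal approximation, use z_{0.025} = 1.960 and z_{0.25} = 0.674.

With allocation ratio k = n₂/n₁ = 2.5, Var(x̄₁−x̄₂) = σ²(1/n₁ + 1/(k·n₁)) = σ²·(k+1)/(k·n₁).
So n₁ = (1 + 1/k)·((z_{α/2} + z_β)/d)² = 1.400 × (2.634/0.50)².
n₁ = 1.400 × 27.75 = 38.9.
Round up: n₁ = 39, giving n₂ = ⌈2.5 × 39⌉ = ⌈97.5⌉ = 98.

n₁ = 39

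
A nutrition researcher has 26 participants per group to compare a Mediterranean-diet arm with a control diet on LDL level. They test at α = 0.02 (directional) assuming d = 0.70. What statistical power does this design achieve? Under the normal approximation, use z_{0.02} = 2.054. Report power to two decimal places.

For two equal groups, power = Φ(d·√(n/2) − z_{α}).
d·√(n/2) = 0.70 × √(26/2) = 0.70 × 3.606 = 2.524.
z_β = 2.524 − 2.054 = 0.470.
Power = Φ(0.470) = 0.681.

power ≈ 0.68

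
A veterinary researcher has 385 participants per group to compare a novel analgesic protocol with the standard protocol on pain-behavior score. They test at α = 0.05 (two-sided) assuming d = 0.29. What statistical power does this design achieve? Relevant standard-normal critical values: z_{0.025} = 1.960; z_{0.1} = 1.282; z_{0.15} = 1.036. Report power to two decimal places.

power ≈ 0.98

For two equal groups, power = Φ(d·√(n/2) − z_{α/2}).
d·√(n/2) = 0.29 × √(385/2) = 0.29 × 13.874 = 4.024.
z_β = 4.024 − 1.960 = 2.064.
Power = Φ(2.064) = 0.980.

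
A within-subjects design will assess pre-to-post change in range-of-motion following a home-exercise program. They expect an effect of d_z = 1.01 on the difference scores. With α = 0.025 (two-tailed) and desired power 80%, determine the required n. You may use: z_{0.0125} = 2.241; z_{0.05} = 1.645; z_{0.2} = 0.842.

n = 10 pairs

For a paired (one-sample on differences) test: n = ((z_{α/2} + z_β) / d)².
z_{α/2} + z_β = 2.241 + 0.842 = 3.083.
n = (3.083 / 1.01)² = 3.052² = 9.32.
Round up.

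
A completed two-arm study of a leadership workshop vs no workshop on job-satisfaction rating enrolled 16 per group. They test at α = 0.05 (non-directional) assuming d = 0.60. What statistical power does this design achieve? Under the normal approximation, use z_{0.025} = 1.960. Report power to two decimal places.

power ≈ 0.40

For two equal groups, power = Φ(d·√(n/2) − z_{α/2}).
d·√(n/2) = 0.60 × √(16/2) = 0.60 × 2.828 = 1.697.
z_β = 1.697 − 1.960 = -0.263.
Power = Φ(-0.263) = 0.396.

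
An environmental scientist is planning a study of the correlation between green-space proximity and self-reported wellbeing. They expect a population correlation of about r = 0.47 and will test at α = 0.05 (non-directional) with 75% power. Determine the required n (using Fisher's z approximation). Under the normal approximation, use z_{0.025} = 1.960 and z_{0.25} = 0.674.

Fisher's z: C = ½·ln((1+r)/(1−r)) = ½·ln(2.7736) = 0.5101.
n = ((z_{α/2} + z_β)/C)² + 3.
(1.960 + 0.674) / 0.5101 = 2.634 / 0.5101 = 5.164.
n = 5.164² + 3 = 26.66 + 3 = 29.7.
Round up.

n = 30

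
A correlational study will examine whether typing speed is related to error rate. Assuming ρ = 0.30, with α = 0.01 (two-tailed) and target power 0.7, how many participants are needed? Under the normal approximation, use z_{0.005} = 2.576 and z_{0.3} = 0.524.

Fisher's z: C = ½·ln((1+r)/(1−r)) = ½·ln(1.8571) = 0.3095.
n = ((z_{α/2} + z_β)/C)² + 3.
(2.576 + 0.524) / 0.3095 = 3.100 / 0.3095 = 10.016.
n = 10.016² + 3 = 100.32 + 3 = 103.3.
Round up.

n = 104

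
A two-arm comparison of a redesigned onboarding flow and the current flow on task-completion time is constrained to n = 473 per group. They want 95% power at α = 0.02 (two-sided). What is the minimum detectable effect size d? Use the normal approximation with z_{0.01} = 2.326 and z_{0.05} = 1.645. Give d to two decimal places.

d_min ≈ 0.26

For two independent groups of n = 473 each: d_min = (z_{α/2} + z_β)·√(2/n).
z-sum = 2.326 + 1.645 = 3.971.
d_min = 3.971 × √(2/473) = 3.971 × 0.0650 = 0.258.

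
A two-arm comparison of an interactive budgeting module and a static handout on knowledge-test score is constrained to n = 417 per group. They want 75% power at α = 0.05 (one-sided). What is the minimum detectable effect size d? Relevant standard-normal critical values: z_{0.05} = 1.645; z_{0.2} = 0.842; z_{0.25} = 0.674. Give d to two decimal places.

For two independent groups of n = 417 each: d_min = (z_{α} + z_β)·√(2/n).
z-sum = 1.645 + 0.674 = 2.319.
d_min = 2.319 × √(2/417) = 2.319 × 0.0693 = 0.161.

d_min ≈ 0.16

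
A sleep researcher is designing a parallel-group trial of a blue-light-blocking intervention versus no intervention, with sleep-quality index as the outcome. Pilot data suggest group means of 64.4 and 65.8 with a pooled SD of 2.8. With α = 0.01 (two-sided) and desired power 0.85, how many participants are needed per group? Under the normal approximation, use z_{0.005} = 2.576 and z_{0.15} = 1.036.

n = 105 per group

Cohen's d = |M₁ − M₂| / SD_pooled = |64.4 − 65.8| / 2.8 = 1.4 / 2.8 = 0.500.
For two independent groups with equal n: n = 2·((z_{α/2} + z_β) / d)².
z_{α/2} + z_β = 2.576 + 1.036 = 3.612.
n = 2 × (3.612 / 0.500)² = 2 × 7.224² = 2 × 52.19 = 104.4.
Round up to the next whole participant.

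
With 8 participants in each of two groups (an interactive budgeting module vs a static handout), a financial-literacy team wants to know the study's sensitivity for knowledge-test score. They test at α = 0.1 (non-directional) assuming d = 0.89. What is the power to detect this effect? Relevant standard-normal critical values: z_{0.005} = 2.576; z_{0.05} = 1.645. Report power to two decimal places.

For two equal groups, power = Φ(d·√(n/2) − z_{α/2}).
d·√(n/2) = 0.89 × √(8/2) = 0.89 × 2.000 = 1.780.
z_β = 1.780 − 1.645 = 0.135.
Power = Φ(0.135) = 0.554.

power ≈ 0.55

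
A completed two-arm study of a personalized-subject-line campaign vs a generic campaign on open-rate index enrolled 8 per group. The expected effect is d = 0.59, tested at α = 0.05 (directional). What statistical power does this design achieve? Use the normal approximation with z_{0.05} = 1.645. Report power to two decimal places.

power ≈ 0.32

For two equal groups, power = Φ(d·√(n/2) − z_{α}).
d·√(n/2) = 0.59 × √(8/2) = 0.59 × 2.000 = 1.180.
z_β = 1.180 − 1.645 = -0.465.
Power = Φ(-0.465) = 0.321.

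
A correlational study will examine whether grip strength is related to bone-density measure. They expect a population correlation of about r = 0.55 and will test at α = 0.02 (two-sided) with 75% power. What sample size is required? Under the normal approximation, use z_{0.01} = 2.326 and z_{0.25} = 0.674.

n = 27

Fisher's z: C = ½·ln((1+r)/(1−r)) = ½·ln(3.4444) = 0.6184.
n = ((z_{α/2} + z_β)/C)² + 3.
(2.326 + 0.674) / 0.6184 = 3.000 / 0.6184 = 4.851.
n = 4.851² + 3 = 23.53 + 3 = 26.5.
Round up.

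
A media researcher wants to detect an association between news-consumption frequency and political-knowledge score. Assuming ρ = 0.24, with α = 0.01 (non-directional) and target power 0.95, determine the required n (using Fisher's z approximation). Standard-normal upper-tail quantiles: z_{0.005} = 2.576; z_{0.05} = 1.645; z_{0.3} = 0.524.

n = 301

Fisher's z: C = ½·ln((1+r)/(1−r)) = ½·ln(1.6316) = 0.2448.
n = ((z_{α/2} + z_β)/C)² + 3.
(2.576 + 1.645) / 0.2448 = 4.221 / 0.2448 = 17.243.
n = 17.243² + 3 = 297.31 + 3 = 300.3.
Round up.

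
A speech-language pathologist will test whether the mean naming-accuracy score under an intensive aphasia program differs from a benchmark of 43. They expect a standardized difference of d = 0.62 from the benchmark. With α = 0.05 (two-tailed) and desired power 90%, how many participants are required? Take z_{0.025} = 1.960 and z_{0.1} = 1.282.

For a one-sample test: n = ((z_{α/2} + z_β) / d)².
z_{α/2} + z_β = 1.960 + 1.282 = 3.242.
n = (3.242 / 0.62)² = 5.229² = 27.34.
Round up.

n = 28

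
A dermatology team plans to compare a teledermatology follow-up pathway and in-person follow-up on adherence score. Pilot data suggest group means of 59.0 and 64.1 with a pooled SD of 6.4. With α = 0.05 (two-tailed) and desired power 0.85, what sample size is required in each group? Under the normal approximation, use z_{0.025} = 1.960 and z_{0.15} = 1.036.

Cohen's d = |M₁ − M₂| / SD_pooled = |59.0 − 64.1| / 6.4 = 5.1 / 6.4 = 0.797.
For two independent groups with equal n: n = 2·((z_{α/2} + z_β) / d)².
z_{α/2} + z_β = 1.960 + 1.036 = 2.996.
n = 2 × (2.996 / 0.797)² = 2 × 3.759² = 2 × 14.13 = 28.3.
Round up to the next whole participant.

n = 29 per group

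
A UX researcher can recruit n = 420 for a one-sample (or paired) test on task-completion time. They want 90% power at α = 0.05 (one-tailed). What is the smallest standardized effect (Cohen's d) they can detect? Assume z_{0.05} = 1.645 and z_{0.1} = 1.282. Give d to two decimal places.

For a single sample (or paired design) of n = 420: d_min = (z_{α} + z_β)/√n.
z-sum = 1.645 + 1.282 = 2.927.
d_min = 2.927 / √420 = 2.927 / 20.494 = 0.143.

d_min ≈ 0.14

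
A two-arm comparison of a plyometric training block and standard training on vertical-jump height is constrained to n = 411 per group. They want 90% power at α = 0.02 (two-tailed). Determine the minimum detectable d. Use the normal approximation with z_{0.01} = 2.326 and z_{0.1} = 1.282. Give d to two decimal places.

d_min ≈ 0.25

For two independent groups of n = 411 each: d_min = (z_{α/2} + z_β)·√(2/n).
z-sum = 2.326 + 1.282 = 3.608.
d_min = 3.608 × √(2/411) = 3.608 × 0.0698 = 0.252.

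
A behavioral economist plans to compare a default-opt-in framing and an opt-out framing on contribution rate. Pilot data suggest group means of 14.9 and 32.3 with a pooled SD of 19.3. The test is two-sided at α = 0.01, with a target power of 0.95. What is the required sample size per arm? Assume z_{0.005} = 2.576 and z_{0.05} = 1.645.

Cohen's d = |M₁ − M₂| / SD_pooled = |14.9 − 32.3| / 19.3 = 17.4 / 19.3 = 0.902.
For two independent groups with equal n: n = 2·((z_{α/2} + z_β) / d)².
z_{α/2} + z_β = 2.576 + 1.645 = 4.221.
n = 2 × (4.221 / 0.902)² = 2 × 4.680² = 2 × 21.90 = 43.8.
Round up to the next whole participant.

n = 44 per group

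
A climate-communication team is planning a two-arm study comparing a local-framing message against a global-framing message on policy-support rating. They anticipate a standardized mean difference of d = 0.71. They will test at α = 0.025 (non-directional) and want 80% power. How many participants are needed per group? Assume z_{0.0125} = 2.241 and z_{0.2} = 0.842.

n = 38 per group

For two independent groups with equal n: n = 2·((z_{α/2} + z_β) / d)².
z_{α/2} + z_β = 2.241 + 0.842 = 3.083.
n = 2 × (3.083 / 0.71)² = 2 × 4.342² = 2 × 18.86 = 37.7.
Round up to the next whole participant.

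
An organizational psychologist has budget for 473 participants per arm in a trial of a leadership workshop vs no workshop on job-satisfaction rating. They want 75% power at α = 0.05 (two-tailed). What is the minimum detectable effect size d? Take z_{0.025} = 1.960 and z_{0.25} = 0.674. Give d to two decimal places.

d_min ≈ 0.17

For two independent groups of n = 473 each: d_min = (z_{α/2} + z_β)·√(2/n).
z-sum = 1.960 + 0.674 = 2.634.
d_min = 2.634 × √(2/473) = 2.634 × 0.0650 = 0.171.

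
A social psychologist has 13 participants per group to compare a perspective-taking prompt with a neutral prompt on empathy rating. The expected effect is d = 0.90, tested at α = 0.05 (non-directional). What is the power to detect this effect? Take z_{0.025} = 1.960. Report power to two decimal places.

power ≈ 0.63

For two equal groups, power = Φ(d·√(n/2) − z_{α/2}).
d·√(n/2) = 0.90 × √(13/2) = 0.90 × 2.550 = 2.295.
z_β = 2.295 − 1.960 = 0.335.
Power = Φ(0.335) = 0.631.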